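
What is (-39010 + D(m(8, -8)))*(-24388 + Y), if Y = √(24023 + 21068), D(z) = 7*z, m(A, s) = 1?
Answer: 951205164 - 39003*√45091 ≈ 9.4292e+8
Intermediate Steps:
Y = √45091 ≈ 212.35
(-39010 + D(m(8, -8)))*(-24388 + Y) = (-39010 + 7*1)*(-24388 + √45091) = (-39010 + 7)*(-24388 + √45091) = -39003*(-24388 + √45091) = 951205164 - 39003*√45091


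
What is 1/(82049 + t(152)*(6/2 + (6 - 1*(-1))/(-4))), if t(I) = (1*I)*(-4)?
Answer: 1/81289 ≈ 1.2302e-5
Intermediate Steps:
t(I) = -4*I (t(I) = I*(-4) = -4*I)
1/(82049 + t(152)*(6/2 + (6 - 1*(-1))/(-4))) = 1/(82049 + (-4*152)*(6/2 + (6 - 1*(-1))/(-4))) = 1/(82049 - 608*(6*(½) + (6 + 1)*(-¼))) = 1/(82049 - 608*(3 + 7*(-¼))) = 1/(82049 - 608*(3 - 7/4)) = 1/(82049 - 608*5/4) = 1/(82049 - 760) = 1/81289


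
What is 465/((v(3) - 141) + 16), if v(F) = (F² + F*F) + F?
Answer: -465/104 ≈ -4.4712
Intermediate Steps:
v(F) = F + 2*F² (v(F) = (F² + F²) + F = 2*F² + F = F + 2*F²)
465/((v(3) - 141) + 16) = 465/((3*(1 + 2*3) - 141) + 16) = 465/((3*(1 + 6) - 141) + 16) = 465/((3*7 - 141) + 16) = 465/((21 - 141) + 16) = 465/(-120 + 16) = 465/(-104) = 465*(-1/104) = -465/104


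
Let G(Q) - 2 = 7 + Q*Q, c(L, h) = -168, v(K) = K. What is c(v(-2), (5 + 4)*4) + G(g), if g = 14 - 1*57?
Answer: 1690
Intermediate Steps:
g = -43 (g = 14 - 57 = -43)
G(Q) = 9 + Q² (G(Q) = 2 + (7 + Q*Q) = 2 + (7 + Q²) = 9 + Q²)
c(v(-2), (5 + 4)*4) + G(g) = -168 + (9 + (-43)²) = -168 + (9 + 1849) = -168 + 1858 = 1690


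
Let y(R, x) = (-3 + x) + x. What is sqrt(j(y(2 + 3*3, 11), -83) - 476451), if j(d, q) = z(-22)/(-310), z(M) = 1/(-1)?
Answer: I*sqrt(45786940790)/310 ≈ 690.25*I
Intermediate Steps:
z(M) = -1
y(R, x) = -3 + 2*x
j(d, q) = 1/310 (j(d, q) = -1/(-310) = -1*(-1/310) = 1/310)
sqrt(j(y(2 + 3*3, 11), -83) - 476451) = sqrt(1/310 - 476451) = sqrt(-147699809/310) = I*sqrt(45786940790)/310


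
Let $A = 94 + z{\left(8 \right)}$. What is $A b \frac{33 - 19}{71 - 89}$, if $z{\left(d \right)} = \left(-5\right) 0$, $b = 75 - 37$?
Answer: $- \frac{25004}{9} \approx -2778.2$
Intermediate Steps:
$b = 38$
$z{\left(d \right)} = 0$
$A = 94$ ($A = 94 + 0 = 94$)
$A b \frac{33 - 19}{71 - 89} = 94 \cdot 38 \frac{33 - 19}{71 - 89} = 3572 \frac{14}{-18} = 3572 \cdot 14 \left(- \frac{1}{18}\right) = 3572 \left(- \frac{7}{9}\right) = - \frac{25004}{9}$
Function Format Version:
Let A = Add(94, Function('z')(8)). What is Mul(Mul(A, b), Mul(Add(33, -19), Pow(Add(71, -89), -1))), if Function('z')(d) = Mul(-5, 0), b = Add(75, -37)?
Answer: Rational(-25004, 9) ≈ -2778.2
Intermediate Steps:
b = 38
Function('z')(d) = 0
A = 94 (A = Add(94, 0) = 94)
Mul(Mul(A, b), Mul(Add(33, -19), Pow(Add(71, -89), -1))) = Mul(Mul(94, 38), Mul(Add(33, -19), Pow(Add(71, -89), -1))) = Mul(3572, Mul(14, Pow(-18, -1))) = Mul(3572, Mul(14, Rational(-1, 18))) = Mul(3572, Rational(-7, 9)) = Rational(-25004, 9)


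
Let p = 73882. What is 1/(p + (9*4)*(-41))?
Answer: 1/72406 ≈ 1.3811e-5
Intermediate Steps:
1/(p + (9*4)*(-41)) = 1/(73882 + (9*4)*(-41)) = 1/(73882 + 36*(-41)) = 1/(73882 - 1476) = 1/72406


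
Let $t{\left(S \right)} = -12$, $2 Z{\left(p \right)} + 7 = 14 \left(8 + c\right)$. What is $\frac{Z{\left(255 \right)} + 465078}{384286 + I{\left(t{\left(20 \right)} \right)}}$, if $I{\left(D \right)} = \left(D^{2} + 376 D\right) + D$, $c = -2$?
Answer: $\frac{930233}{759812} \approx 1.2243$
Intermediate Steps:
$Z{\left(p \right)} = \frac{77}{2}$ ($Z{\left(p \right)} = - \frac{7}{2} + \frac{14 \left(8 - 2\right)}{2} = - \frac{7}{2} + \frac{14 \cdot 6}{2} = - \frac{7}{2} + \frac{1}{2} \cdot 84 = - \frac{7}{2} + 42 = \frac{77}{2}$)
$I{\left(D \right)} = D^{2} + 377 D$
$\frac{Z{\left(255 \right)} + 465078}{384286 + I{\left(t{\left(20 \right)} \right)}} = \frac{\frac{77}{2} + 465078}{384286 - 12 \left(377 - 12\right)} = \frac{930233}{2 \left(384286 - 4380\right)} = \frac{930233}{2 \cdot 379906} = \frac{930233}{2} \cdot \frac{1}{379906} = \frac{930233}{759812}$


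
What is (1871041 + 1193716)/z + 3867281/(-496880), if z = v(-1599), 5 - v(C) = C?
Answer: 379153334859/199248880 ≈ 1902.9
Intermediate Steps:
v(C) = 5 - C
z = 1604 (z = 5 - 1*(-1599) = 5 + 1599 = 1604)
(1871041 + 1193716)/z + 3867281/(-496880) = (1871041 + 1193716)/1604 + 3867281/(-496880) = 3064757*(1/1604) + 3867281*(-1/496880) = 3064757/1604 - 3867281/496880 = 379153334859/199248880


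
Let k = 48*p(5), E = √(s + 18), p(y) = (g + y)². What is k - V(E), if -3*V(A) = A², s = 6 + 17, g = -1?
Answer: 2345/3 ≈ 781.67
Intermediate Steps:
s = 23
p(y) = (-1 + y)²
E = √41 (E = √(23 + 18) = √41 ≈ 6.4031)
V(A) = -A²/3
k = 768 (k = 48*(-1 + 5)² = 48*4² = 48*16 = 768)
k - V(E) = 768 - (-1)*(√41)²/3 = 768 - (-1)*41/3 = 768 - 1*(-41/3) = 768 + 41/3 = 2345/3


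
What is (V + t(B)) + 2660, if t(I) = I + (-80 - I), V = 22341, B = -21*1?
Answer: 24921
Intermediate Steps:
B = -21
t(I) = -80
(V + t(B)) + 2660 = (22341 - 80) + 2660 = 22261 + 2660 = 24921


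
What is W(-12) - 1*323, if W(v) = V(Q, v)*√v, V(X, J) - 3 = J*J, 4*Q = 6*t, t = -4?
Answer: -323 + 294*I*√3 ≈ -323.0 + 509.22*I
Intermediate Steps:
Q = -6 (Q = (6*(-4))/4 = (¼)*(-24) = -6)
V(X, J) = 3 + J² (V(X, J) = 3 + J*J = 3 + J²)
W(v) = √v*(3 + v²) (W(v) = (3 + v²)*√v = √v*(3 + v²))
W(-12) - 1*323 = √(-12)*(3 + (-12)²) - 1*323 = (2*I*√3)*(3 + 144) - 323 = (2*I*√3)*147 - 323 = 294*I*√3 - 323 = -323 + 294*I*√3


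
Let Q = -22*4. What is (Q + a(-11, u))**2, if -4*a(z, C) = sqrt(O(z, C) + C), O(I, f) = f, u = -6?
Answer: (176 + I*sqrt(3))**2/4 ≈ 7743.3 + 152.42*I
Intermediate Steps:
a(z, C) = -sqrt(2)*sqrt(C)/4 (a(z, C) = -sqrt(C + C)/4 = -sqrt(2)*sqrt(C)/4)
Q = -88
(Q + a(-11, u))**2 = (-88 - sqrt(2)*sqrt(-6)/4)**2 = (-88 - sqrt(2)*I*sqrt(6)/4)**2 = (-88 - I*sqrt(3)/2)**2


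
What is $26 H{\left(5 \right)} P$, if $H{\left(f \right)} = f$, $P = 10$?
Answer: $1300$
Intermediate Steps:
$26 H{\left(5 \right)} P = 26 \cdot 5 \cdot 10 = 130 \cdot 10 = 1300$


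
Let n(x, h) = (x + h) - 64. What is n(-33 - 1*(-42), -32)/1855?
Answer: -87/1855 ≈ -0.046900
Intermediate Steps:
n(x, h) = -64 + h + x (n(x, h) = (h + x) - 64 = -64 + h + x)
n(-33 - 1*(-42), -32)/1855 = (-64 - 32 + (-33 - 1*(-42)))/1855 = (-64 - 32 + (-33 + 42))*(1/1855) = (-64 - 32 + 9)*(1/1855) = -87*1/1855 = -87/1855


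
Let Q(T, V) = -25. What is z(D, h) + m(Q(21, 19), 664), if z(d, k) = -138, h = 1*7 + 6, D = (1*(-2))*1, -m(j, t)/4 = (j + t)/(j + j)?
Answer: -2172/25 ≈ -86.880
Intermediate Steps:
m(j, t) = -2*(j + t)/j (m(j, t) = -4*(j + t)/(j + j) = -4*(j + t)/(2*j) = -4*1/(2*j)*(j + t) = -2*(j + t)/j)
D = -2 (D = -2*1 = -2)
h = 13 (h = 7 + 6 = 13)
z(D, h) + m(Q(21, 19), 664) = -138 + (-2 - 2*664/(-25)) = -138 + (-2 - 2*664*(-1/25)) = -138 + (-2 + 1328/25) = -138 + 1278/25 = -2172/25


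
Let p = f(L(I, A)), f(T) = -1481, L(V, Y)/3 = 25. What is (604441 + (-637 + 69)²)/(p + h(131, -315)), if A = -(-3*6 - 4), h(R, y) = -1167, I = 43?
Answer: -927065/2648 ≈ -350.10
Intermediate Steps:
A = 22 (A = -(-18 - 4) = -1*(-22) = 22)
L(V, Y) = 75 (L(V, Y) = 3*25 = 75)
p = -1481
(604441 + (-637 + 69)²)/(p + h(131, -315)) = (604441 + (-637 + 69)²)/(-1481 - 1167) = (604441 + (-568)²)/(-2648) = (604441 + 322624)*(-1/2648) = 927065*(-1/2648) = -927065/2648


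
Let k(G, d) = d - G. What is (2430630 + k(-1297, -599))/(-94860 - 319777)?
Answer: -2431328/414637 ≈ -5.8638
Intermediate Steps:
(2430630 + k(-1297, -599))/(-94860 - 319777) = (2430630 + (-599 - 1*(-1297)))/(-94860 - 319777) = (2430630 + (-599 + 1297))/(-414637) = (2430630 + 698)*(-1/414637) = 2431328*(-1/414637) = -2431328/414637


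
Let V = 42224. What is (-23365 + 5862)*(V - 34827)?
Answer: -129469691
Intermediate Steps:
(-23365 + 5862)*(V - 34827) = (-23365 + 5862)*(42224 - 34827) = -17503*7397 = -129469691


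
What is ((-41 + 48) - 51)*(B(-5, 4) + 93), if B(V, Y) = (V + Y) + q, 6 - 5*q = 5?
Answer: -20284/5 ≈ -4056.8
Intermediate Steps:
q = 1/5 (q = 6/5 - 1/5*5 = 6/5 - 1 = 1/5 ≈ 0.20000)
B(V, Y) = 1/5 + V + Y (B(V, Y) = (V + Y) + 1/5 = 1/5 + V + Y)
((-41 + 48) - 51)*(B(-5, 4) + 93) = ((-41 + 48) - 51)*((1/5 - 5 + 4) + 93) = (7 - 51)*(-4/5 + 93) = -44*461/5 = -20284/5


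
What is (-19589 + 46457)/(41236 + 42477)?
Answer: 26868/83713 ≈ 0.32095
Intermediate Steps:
(-19589 + 46457)/(41236 + 42477) = 26868/83713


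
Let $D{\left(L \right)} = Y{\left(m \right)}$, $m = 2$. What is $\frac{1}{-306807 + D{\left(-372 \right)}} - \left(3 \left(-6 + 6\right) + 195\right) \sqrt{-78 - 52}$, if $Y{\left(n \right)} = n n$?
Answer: $- \frac{1}{306803} - 195 i \sqrt{130} \approx -3.2594 \cdot 10^{-6} - 2223.3 i$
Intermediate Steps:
$Y{\left(n \right)} = n^{2}$
$D{\left(L \right)} = 4$ ($D{\left(L \right)} = 2^{2} = 4$)
$\frac{1}{-306807 + D{\left(-372 \right)}} - \left(3 \left(-6 + 6\right) + 195\right) \sqrt{-78 - 52} = \frac{1}{-306807 + 4} - \left(3 \left(-6 + 6\right) + 195\right) \sqrt{-78 - 52} = \frac{1}{-306803} - \left(3 \cdot 0 + 195\right) \sqrt{-130} = - \frac{1}{306803} - \left(0 + 195\right) i \sqrt{130} = - \frac{1}{306803} - 195 i \sqrt{130}$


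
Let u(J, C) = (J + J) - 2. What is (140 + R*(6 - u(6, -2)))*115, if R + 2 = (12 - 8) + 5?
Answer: 12880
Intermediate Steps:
u(J, C) = -2 + 2*J (u(J, C) = 2*J - 2 = -2 + 2*J)
R = 7 (R = -2 + ((12 - 8) + 5) = -2 + (4 + 5) = -2 + 9 = 7)
(140 + R*(6 - u(6, -2)))*115 = (140 + 7*(6 - (-2 + 2*6)))*115 = (140 + 7*(6 - (-2 + 12)))*115 = (140 + 7*(6 - 1*10))*115 = (140 + 7*(6 - 10))*115 = (140 + 7*(-4))*115 = (140 - 28)*115 = 112*115 = 12880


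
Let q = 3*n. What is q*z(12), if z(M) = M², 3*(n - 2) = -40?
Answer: -4896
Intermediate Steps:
n = -34/3 (n = 2 + (⅓)*(-40) = 2 - 40/3 = -34/3 ≈ -11.333)
q = -34 (q = 3*(-34/3) = -34)
q*z(12) = -34*12² = -34*144 = -4896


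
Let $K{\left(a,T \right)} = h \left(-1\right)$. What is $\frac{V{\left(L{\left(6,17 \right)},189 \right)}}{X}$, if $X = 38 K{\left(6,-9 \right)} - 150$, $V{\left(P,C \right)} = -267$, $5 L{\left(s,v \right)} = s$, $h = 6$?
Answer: $\frac{89}{126} \approx 0.70635$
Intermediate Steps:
$L{\left(s,v \right)} = \frac{s}{5}$
$K{\left(a,T \right)} = -6$ ($K{\left(a,T \right)} = 6 \left(-1\right) = -6$)
$X = -378$ ($X = 38 \left(-6\right) - 150 = -228 - 150 = -378$)
$\frac{V{\left(L{\left(6,17 \right)},189 \right)}}{X} = - \frac{267}{-378} = \left(-267\right) \left(- \frac{1}{378}\right) = \frac{89}{126}$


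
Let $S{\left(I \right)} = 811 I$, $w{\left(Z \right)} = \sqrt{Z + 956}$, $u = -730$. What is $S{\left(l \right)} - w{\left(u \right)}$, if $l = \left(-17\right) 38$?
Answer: $-523906 - \sqrt{226} \approx -5.2392 \cdot 10^{5}$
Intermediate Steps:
$l = -646$
$w{\left(Z \right)} = \sqrt{956 + Z}$
$S{\left(l \right)} - w{\left(u \right)} = 811 \left(-646\right) - \sqrt{956 - 730} = -523906 - \sqrt{226}$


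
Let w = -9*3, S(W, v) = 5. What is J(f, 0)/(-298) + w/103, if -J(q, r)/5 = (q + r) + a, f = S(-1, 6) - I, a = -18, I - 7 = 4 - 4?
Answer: -9173/15347 ≈ -0.59771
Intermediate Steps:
I = 7 (I = 7 + (4 - 4) = 7 + 0 = 7)
w = -27
f = -2 (f = 5 - 1*7 = 5 - 7 = -2)
J(q, r) = 90 - 5*q - 5*r (J(q, r) = -5*((q + r) - 18) = -5*(-18 + q + r) = 90 - 5*q - 5*r)
J(f, 0)/(-298) + w/103 = (90 - 5*(-2) - 5*0)/(-298) - 27/103 = (90 + 10 + 0)*(-1/298) - 27*1/103 = 100*(-1/298) - 27/103 = -50/149 - 27/103 = -9173/15347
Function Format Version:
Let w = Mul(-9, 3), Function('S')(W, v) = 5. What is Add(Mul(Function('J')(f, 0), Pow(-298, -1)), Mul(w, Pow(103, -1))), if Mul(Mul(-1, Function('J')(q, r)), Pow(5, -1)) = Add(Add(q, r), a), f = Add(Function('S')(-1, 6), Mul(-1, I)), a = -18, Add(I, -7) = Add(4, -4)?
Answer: Rational(-9173, 15347) ≈ -0.59771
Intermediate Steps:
I = 7 (I = Add(7, Add(4, -4)) = Add(7, 0) = 7)
w = -27
f = -2 (f = Add(5, Mul(-1, 7)) = Add(5, -7) = -2)
Function('J')(q, r) = Add(90, Mul(-5, q), Mul(-5, r)) (Function('J')(q, r) = Mul(-5, Add(Add(q, r), -18)) = Mul(-5, Add(-18, q, r)) = Add(90, Mul(-5, q), Mul(-5, r)))
Add(Mul(Function('J')(f, 0), Pow(-298, -1)), Mul(w, Pow(103, -1))) = Add(Mul(Add(90, Mul(-5, -2), Mul(-5, 0)), Pow(-298, -1)), Mul(-27, Pow(103, -1))) = Add(Mul(Add(90, 10, 0), Rational(-1, 298)), Mul(-27, Rational(1, 103))) = Add(Mul(100, Rational(-1, 298)), Rational(-27, 103)) = Add(Rational(-50, 149), Rational(-27, 103)) = Rational(-9173, 15347)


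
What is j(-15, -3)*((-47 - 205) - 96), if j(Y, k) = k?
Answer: 1044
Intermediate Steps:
j(-15, -3)*((-47 - 205) - 96) = -3*((-47 - 205) - 96) = -3*(-252 - 96) = -3*(-348) = 1044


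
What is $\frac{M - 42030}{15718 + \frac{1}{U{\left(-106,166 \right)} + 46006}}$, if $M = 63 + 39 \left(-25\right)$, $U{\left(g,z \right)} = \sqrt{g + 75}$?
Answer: $\frac{42942 \left(- \sqrt{31} + 46006 i\right)}{- 723122309 i + 15718 \sqrt{31}} \approx -2.732 - 3.4106 \cdot 10^{-13} i$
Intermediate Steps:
$U{\left(g,z \right)} = \sqrt{75 + g}$
$M = -912$ ($M = 63 - 975 = -912$)
$\frac{M - 42030}{15718 + \frac{1}{U{\left(-106,166 \right)} + 46006}} = \frac{-912 - 42030}{15718 + \frac{1}{\sqrt{75 - 106} + 46006}} = - \frac{42942}{15718 + \frac{1}{\sqrt{-31} + 46006}} = - \frac{42942}{15718 + \frac{1}{i \sqrt{31} + 46006}} = - \frac{42942}{15718 + \frac{1}{46006 + i \sqrt{31}}}$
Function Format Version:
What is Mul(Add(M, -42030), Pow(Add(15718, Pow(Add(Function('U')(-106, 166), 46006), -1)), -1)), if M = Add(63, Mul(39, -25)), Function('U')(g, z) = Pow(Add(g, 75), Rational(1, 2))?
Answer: Mul(42942, Pow(Add(Mul(-723122309, I), Mul(15718, Pow(31, Rational(1, 2)))), -1), Add(Mul(-1, Pow(31, Rational(1, 2))), Mul(46006, I))) ≈ Add(-2.7320, Mul(-3.4106e-13, I))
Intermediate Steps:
Function('U')(g, z) = Pow(Add(75, g), Rational(1, 2))
M = -912 (M = Add(63, -975) = -912)
Mul(Add(M, -42030), Pow(Add(15718, Pow(Add(Function('U')(-106, 166), 46006), -1)), -1)) = Mul(Add(-912, -42030), Pow(Add(15718, Pow(Add(Pow(Add(75, -106), Rational(1, 2)), 46006), -1)), -1)) = Mul(-42942, Pow(Add(15718, Pow(Add(Pow(-31, Rational(1, 2)), 46006), -1)), -1)) = Mul(-42942, Pow(Add(15718, Pow(Add(Mul(I, Pow(31, Rational(1, 2))), 46006), -1)), -1)) = Mul(-42942, Pow(Add(15718, Pow(Add(46006, Mul(I, Pow(31, Rational(1, 2)))), -1)), -1))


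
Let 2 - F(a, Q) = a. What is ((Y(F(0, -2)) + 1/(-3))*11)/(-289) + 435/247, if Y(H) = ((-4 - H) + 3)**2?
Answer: 306503/214149 ≈ 1.4313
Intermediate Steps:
F(a, Q) = 2 - a
Y(H) = (-1 - H)**2
((Y(F(0, -2)) + 1/(-3))*11)/(-289) + 435/247 = (((1 + (2 - 1*0))**2 + 1/(-3))*11)/(-289) + 435/247 = (((1 + (2 + 0))**2 - 1/3)*11)*(-1/289) + 435*(1/247) = (((1 + 2)**2 - 1/3)*11)*(-1/289) + 435/247 = ((3**2 - 1/3)*11)*(-1/289) + 435/247 = ((9 - 1/3)*11)*(-1/289) + 435/247 = ((26/3)*11)*(-1/289) + 435/247 = (286/3)*(-1/289) + 435/247 = -286/867 + 435/247 = 306503/214149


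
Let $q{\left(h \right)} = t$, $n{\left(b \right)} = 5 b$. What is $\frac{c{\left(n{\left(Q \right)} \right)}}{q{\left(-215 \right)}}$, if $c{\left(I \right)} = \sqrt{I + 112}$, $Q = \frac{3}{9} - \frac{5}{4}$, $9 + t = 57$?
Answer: $\frac{\sqrt{3867}}{288} \approx 0.21592$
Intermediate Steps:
$t = 48$ ($t = -9 + 57 = 48$)
$Q = - \frac{11}{12}$ ($Q = 3 \cdot \frac{1}{9} - \frac{5}{4} = \frac{1}{3} - \frac{5}{4} = - \frac{11}{12} \approx -0.91667$)
$c{\left(I \right)} = \sqrt{112 + I}$
$q{\left(h \right)} = 48$
$\frac{c{\left(n{\left(Q \right)} \right)}}{q{\left(-215 \right)}} = \frac{\sqrt{112 + 5 \left(- \frac{11}{12}\right)}}{48} = \sqrt{112 - \frac{55}{12}} \cdot \frac{1}{48} = \sqrt{\frac{1289}{12}} \cdot \frac{1}{48} = \frac{\sqrt{3867}}{6} \cdot \frac{1}{48} = \frac{\sqrt{3867}}{288}$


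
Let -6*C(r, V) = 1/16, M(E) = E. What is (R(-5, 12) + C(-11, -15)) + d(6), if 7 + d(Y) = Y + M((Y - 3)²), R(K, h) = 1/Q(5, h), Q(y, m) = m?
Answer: 775/96 ≈ 8.0729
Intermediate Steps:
R(K, h) = 1/h
C(r, V) = -1/96 (C(r, V) = -⅙/16 = -⅙*1/16 = -1/96)
d(Y) = -7 + Y + (-3 + Y)² (d(Y) = -7 + (Y + (Y - 3)²) = -7 + (Y + (-3 + Y)²) = -7 + Y + (-3 + Y)²)
(R(-5, 12) + C(-11, -15)) + d(6) = (1/12 - 1/96) + (-7 + 6 + (-3 + 6)²) = (1/12 - 1/96) + (-7 + 6 + 3²) = 7/96 + (-7 + 6 + 9) = 7/96 + 8 = 775/96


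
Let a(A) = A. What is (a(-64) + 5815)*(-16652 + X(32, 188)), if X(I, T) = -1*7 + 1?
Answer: -95800158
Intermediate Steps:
X(I, T) = -6 (X(I, T) = -7 + 1 = -6)
(a(-64) + 5815)*(-16652 + X(32, 188)) = (-64 + 5815)*(-16652 - 6) = 5751*(-16658) = -95800158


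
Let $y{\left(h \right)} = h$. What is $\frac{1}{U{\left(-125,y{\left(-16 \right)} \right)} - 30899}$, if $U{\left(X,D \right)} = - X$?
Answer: $- \frac{1}{30774} \approx -3.2495 \cdot 10^{-5}$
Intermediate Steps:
$\frac{1}{U{\left(-125,y{\left(-16 \right)} \right)} - 30899} = \frac{1}{\left(-1\right) \left(-125\right) - 30899} = \frac{1}{125 - 30899} = \frac{1}{-30774} = - \frac{1}{30774}$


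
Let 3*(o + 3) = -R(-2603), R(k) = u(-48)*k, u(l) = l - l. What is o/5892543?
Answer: -1/1964181 ≈ -5.0912e-7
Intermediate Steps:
u(l) = 0
R(k) = 0 (R(k) = 0*k = 0)
o = -3 (o = -3 + (-1*0)/3 = -3 + (⅓)*0 = -3 + 0 = -3)
o/5892543 = -3/5892543 = -3*1/5892543 = -1/1964181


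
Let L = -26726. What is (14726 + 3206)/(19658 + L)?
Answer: -4483/1767 ≈ -2.5371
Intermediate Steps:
(14726 + 3206)/(19658 + L) = (14726 + 3206)/(19658 - 26726) = 17932/(-7068) = 17932*(-1/7068) = -4483/1767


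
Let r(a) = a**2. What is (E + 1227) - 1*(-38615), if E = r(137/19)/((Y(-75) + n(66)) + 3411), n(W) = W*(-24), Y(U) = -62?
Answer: 25385946699/637165 ≈ 39842.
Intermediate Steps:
n(W) = -24*W
E = 18769/637165 (E = (137/19)**2/((-62 - 24*66) + 3411) = (137*(1/19))**2/((-62 - 1584) + 3411) = (137/19)**2/(-1646 + 3411) = (18769/361)/1765 = (18769/361)*(1/1765) = 18769/637165 ≈ 0.029457)
(E + 1227) - 1*(-38615) = (18769/637165 + 1227) - 1*(-38615) = 781820224/637165 + 38615 = 25385946699/637165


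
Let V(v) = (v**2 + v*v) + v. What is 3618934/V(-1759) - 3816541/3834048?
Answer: -9735494027191/23718966049344 ≈ -0.41045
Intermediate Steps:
V(v) = v + 2*v**2 (V(v) = (v**2 + v**2) + v = 2*v**2 + v = v + 2*v**2)
3618934/V(-1759) - 3816541/3834048 = 3618934/((-1759*(1 + 2*(-1759)))) - 3816541/3834048 = 3618934/((-1759*(1 - 3518))) - 3816541*1/3834048 = 3618934/((-1759*(-3517))) - 3816541/3834048 = 3618934/6186403 - 3816541/3834048 = -9735494027191/23718966049344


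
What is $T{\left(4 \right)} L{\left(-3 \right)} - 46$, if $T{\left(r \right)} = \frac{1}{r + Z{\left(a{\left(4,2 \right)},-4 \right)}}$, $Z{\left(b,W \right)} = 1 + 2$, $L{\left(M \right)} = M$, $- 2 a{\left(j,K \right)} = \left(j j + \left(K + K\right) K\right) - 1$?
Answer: $- \frac{325}{7} \approx -46.429$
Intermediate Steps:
$a{\left(j,K \right)} = \frac{1}{2} - K^{2} - \frac{j^{2}}{2}$ ($a{\left(j,K \right)} = - \frac{\left(j j + \left(K + K\right) K\right) - 1}{2} = - \frac{\left(j^{2} + 2 K K\right) - 1}{2} = - \frac{\left(j^{2} + 2 K^{2}\right) - 1}{2} = - \frac{-1 + j^{2} + 2 K^{2}}{2} = \frac{1}{2} - K^{2} - \frac{j^{2}}{2}$)
$Z{\left(b,W \right)} = 3$
$T{\left(r \right)} = \frac{1}{3 + r}$ ($T{\left(r \right)} = \frac{1}{r + 3} = \frac{1}{3 + r}$)
$T{\left(4 \right)} L{\left(-3 \right)} - 46 = \frac{1}{3 + 4} \left(-3\right) - 46 = \frac{1}{7} \left(-3\right) - 46 = - \frac{3}{7} - 46 = - \frac{325}{7}$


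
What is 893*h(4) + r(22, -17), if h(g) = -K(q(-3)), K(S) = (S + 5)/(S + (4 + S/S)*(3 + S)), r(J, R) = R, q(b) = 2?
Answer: -6710/27 ≈ -248.52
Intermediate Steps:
K(S) = (5 + S)/(15 + 6*S) (K(S) = (5 + S)/(S + (4 + 1)*(3 + S)) = (5 + S)/(S + 5*(3 + S)) = (5 + S)/(S + (15 + 5*S)) = (5 + S)/(15 + 6*S))
h(g) = -7/27 (h(g) = -(5 + 2)/(3*(5 + 2*2)) = -7/(3*(5 + 4)) = -7/(3*9) = -1*7/27 = -7/27)
893*h(4) + r(22, -17) = 893*(-7/27) - 17 = -6251/27 - 17 = -6710/27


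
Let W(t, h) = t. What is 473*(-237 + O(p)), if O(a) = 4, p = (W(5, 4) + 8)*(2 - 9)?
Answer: -110209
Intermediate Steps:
p = -91 (p = (5 + 8)*(2 - 9) = 13*(-7) = -91)
473*(-237 + O(p)) = 473*(-237 + 4) = 473*(-233) = -110209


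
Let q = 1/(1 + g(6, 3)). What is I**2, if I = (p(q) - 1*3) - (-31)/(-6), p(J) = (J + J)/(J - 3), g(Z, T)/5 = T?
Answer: 5359225/79524 ≈ 67.391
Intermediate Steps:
g(Z, T) = 5*T
q = 1/16 (q = 1/(1 + 5*3) = 1/(1 + 15) = 1/16 ≈ 0.062500)
p(J) = 2*J/(-3 + J) (p(J) = (2*J)/(-3 + J) = 2*J/(-3 + J))
I = -2315/282 (I = (2*(1/16)/(-3 + 1/16) - 1*3) - (-31)/(-6) = (2*(1/16)/(-47/16) - 3) - (-31)*(-1)/6 = (2*(1/16)*(-16/47) - 3) - 1*31/6 = (-2/47 - 3) - 31/6 = -143/47 - 31/6 = -2315/282 ≈ -8.2092)
I**2 = (-2315/282)**2 = 5359225/79524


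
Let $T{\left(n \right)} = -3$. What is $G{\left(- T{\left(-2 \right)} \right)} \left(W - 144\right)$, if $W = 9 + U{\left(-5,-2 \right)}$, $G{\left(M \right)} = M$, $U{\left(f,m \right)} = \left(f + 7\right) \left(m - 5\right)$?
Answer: $-447$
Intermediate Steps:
$U{\left(f,m \right)} = \left(-5 + m\right) \left(7 + f\right)$ ($U{\left(f,m \right)} = \left(7 + f\right) \left(-5 + m\right) = \left(-5 + m\right) \left(7 + f\right)$)
$W = -5$ ($W = 9 - 14 = -5$)
$G{\left(- T{\left(-2 \right)} \right)} \left(W - 144\right) = \left(-1\right) \left(-3\right) \left(-5 - 144\right) = 3 \left(-149\right) = -447$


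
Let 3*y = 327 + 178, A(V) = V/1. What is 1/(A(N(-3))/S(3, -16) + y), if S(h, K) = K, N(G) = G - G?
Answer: 3/505 ≈ 0.0059406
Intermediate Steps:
N(G) = 0
A(V) = V (A(V) = V*1 = V)
y = 505/3 (y = (327 + 178)/3 = (⅓)*505 = 505/3 ≈ 168.33)
1/(A(N(-3))/S(3, -16) + y) = 1/(0/(-16) + 505/3) = 1/(0*(-1/16) + 505/3) = 1/(0 + 505/3) = 1/(505/3) = 3/505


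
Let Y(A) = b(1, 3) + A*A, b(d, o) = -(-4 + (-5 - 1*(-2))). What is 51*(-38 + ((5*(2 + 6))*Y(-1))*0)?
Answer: -1938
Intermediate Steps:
b(d, o) = 7 (b(d, o) = -(-4 + (-5 + 2)) = -(-4 - 3) = -1*(-7) = 7)
Y(A) = 7 + A² (Y(A) = 7 + A*A = 7 + A²)
51*(-38 + ((5*(2 + 6))*Y(-1))*0) = 51*(-38 + ((5*(2 + 6))*(7 + (-1)²))*0) = 51*(-38 + ((5*8)*(7 + 1))*0) = 51*(-38 + (40*8)*0) = 51*(-38 + 320*0) = 51*(-38 + 0) = 51*(-38) = -1938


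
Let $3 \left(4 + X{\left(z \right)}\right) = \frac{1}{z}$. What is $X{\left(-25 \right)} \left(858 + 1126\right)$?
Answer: $- \frac{597184}{75} \approx -7962.5$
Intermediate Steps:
$X{\left(z \right)} = -4 + \frac{1}{3 z}$
$X{\left(-25 \right)} \left(858 + 1126\right) = \left(-4 + \frac{1}{3 \left(-25\right)}\right) \left(858 + 1126\right) = \left(-4 + \frac{1}{3} \left(- \frac{1}{25}\right)\right) 1984 = \left(-4 - \frac{1}{75}\right) 1984 = \left(- \frac{301}{75}\right) 1984 = - \frac{597184}{75}$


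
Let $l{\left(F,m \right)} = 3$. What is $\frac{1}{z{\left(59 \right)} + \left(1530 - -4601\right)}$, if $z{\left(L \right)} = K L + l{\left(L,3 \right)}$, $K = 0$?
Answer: $\frac{1}{6134} \approx 0.00016303$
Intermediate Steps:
$z{\left(L \right)} = 3$ ($z{\left(L \right)} = 0 L + 3 = 0 + 3 = 3$)
$\frac{1}{z{\left(59 \right)} + \left(1530 - -4601\right)} = \frac{1}{3 + \left(1530 - -4601\right)} = \frac{1}{3 + \left(1530 + 4601\right)} = \frac{1}{3 + 6131} = \frac{1}{6134}$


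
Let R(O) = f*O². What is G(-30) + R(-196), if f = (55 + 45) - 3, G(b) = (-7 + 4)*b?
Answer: 3726442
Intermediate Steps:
G(b) = -3*b
f = 97 (f = 100 - 3 = 97)
R(O) = 97*O²
G(-30) + R(-196) = -3*(-30) + 97*(-196)² = 90 + 97*38416 = 90 + 3726352 = 3726442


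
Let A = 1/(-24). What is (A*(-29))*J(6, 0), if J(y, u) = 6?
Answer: 29/4 ≈ 7.2500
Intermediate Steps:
A = -1/24 ≈ -0.041667
(A*(-29))*J(6, 0) = -1/24*(-29)*6 = (29/24)*6 = 29/4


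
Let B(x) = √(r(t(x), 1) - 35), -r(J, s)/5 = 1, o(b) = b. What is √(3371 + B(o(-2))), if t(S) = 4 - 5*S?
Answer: √(3371 + 2*I*√10) ≈ 58.06 + 0.0545*I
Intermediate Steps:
r(J, s) = -5 (r(J, s) = -5*1 = -5)
B(x) = 2*I*√10 (B(x) = √(-5 - 35) = √(-40) = 2*I*√10)
√(3371 + B(o(-2))) = √(3371 + 2*I*√10)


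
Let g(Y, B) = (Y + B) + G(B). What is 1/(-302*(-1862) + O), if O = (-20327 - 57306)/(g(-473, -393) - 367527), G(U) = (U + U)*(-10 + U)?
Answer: 51635/29035677373 ≈ 1.7783e-6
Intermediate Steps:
G(U) = 2*U*(-10 + U) (G(U) = (2*U)*(-10 + U) = 2*U*(-10 + U))
g(Y, B) = B + Y + 2*B*(-10 + B) (g(Y, B) = (Y + B) + 2*B*(-10 + B) = (B + Y) + 2*B*(-10 + B) = B + Y + 2*B*(-10 + B))
O = 77633/51635 (O = (-20327 - 57306)/((-393 - 473 + 2*(-393)*(-10 - 393)) - 367527) = -77633/((-393 - 473 + 2*(-393)*(-403)) - 367527) = -77633/((-393 - 473 + 316758) - 367527) = -77633/(315892 - 367527) = -77633/(-51635) = -77633*(-1/51635) = 77633/51635 ≈ 1.5035)
1/(-302*(-1862) + O) = 1/(-302*(-1862) + 77633/51635) = 1/(562324 + 77633/51635) = 1/(29035677373/51635) = 51635/29035677373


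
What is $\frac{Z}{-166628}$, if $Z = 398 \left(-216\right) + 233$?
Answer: $\frac{85735}{166628} \approx 0.51453$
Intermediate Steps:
$Z = -85735$ ($Z = -85968 + 233 = -85735$)
$\frac{Z}{-166628} = - \frac{85735}{-166628} = \left(-85735\right) \left(- \frac{1}{166628}\right) = \frac{85735}{166628}$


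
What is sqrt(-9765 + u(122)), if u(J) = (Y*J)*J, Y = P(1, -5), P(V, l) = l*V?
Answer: I*sqrt(84185) ≈ 290.15*I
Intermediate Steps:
P(V, l) = V*l
Y = -5 (Y = 1*(-5) = -5)
u(J) = -5*J**2 (u(J) = (-5*J)*J = -5*J**2)
sqrt(-9765 + u(122)) = sqrt(-9765 - 5*122**2) = sqrt(-9765 - 5*14884) = sqrt(-9765 - 74420) = sqrt(-84185) = I*sqrt(84185)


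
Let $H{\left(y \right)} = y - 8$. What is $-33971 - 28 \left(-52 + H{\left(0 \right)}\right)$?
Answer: $-32291$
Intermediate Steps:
$H{\left(y \right)} = -8 + y$
$-33971 - 28 \left(-52 + H{\left(0 \right)}\right) = -33971 - 28 \left(-52 + \left(-8 + 0\right)\right) = -33971 - 28 \left(-52 - 8\right) = -33971 - 28 \left(-60\right) = -33971 - -1680 = -33971 + 1680 = -32291$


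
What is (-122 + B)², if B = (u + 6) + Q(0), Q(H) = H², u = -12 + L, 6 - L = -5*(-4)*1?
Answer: 20164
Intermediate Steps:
L = -14 (L = 6 - (-5*(-4)) = 6 - 20 = -14)
u = -26 (u = -12 - 14 = -26)
B = -20 (B = (-26 + 6) + 0² = -20 + 0 = -20)
(-122 + B)² = (-122 - 20)² = (-142)² = 20164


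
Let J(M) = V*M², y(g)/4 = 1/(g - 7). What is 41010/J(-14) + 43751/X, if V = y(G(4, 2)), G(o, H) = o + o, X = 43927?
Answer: 917873527/17219384 ≈ 53.305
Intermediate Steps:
G(o, H) = 2*o
y(g) = 4/(-7 + g) (y(g) = 4/(g - 7) = 4/(-7 + g))
V = 4 (V = 4/(-7 + 2*4) = 4/(-7 + 8) = 4/1 = 4*1 = 4)
J(M) = 4*M²
41010/J(-14) + 43751/X = 41010/((4*(-14)²)) + 43751/43927 = 41010/((4*196)) + 43751*(1/43927) = 41010/784 + 43751/43927 = 41010*(1/784) + 43751/43927 = 20505/392 + 43751/43927 = 917873527/17219384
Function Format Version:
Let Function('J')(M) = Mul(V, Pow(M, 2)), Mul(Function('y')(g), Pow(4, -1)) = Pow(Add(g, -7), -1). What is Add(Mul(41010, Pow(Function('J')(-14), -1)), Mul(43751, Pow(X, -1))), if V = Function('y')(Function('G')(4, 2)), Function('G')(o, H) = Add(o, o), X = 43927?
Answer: Rational(917873527, 17219384) ≈ 53.305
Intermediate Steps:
Function('G')(o, H) = Mul(2, o)
Function('y')(g) = Mul(4, Pow(Add(-7, g), -1)) (Function('y')(g) = Mul(4, Pow(Add(g, -7), -1)) = Mul(4, Pow(Add(-7, g), -1)))
V = 4 (V = Mul(4, Pow(Add(-7, Mul(2, 4)), -1)) = Mul(4, Pow(Add(-7, 8), -1)) = Mul(4, Pow(1, -1)) = Mul(4, 1) = 4)
Function('J')(M) = Mul(4, Pow(M, 2))
Add(Mul(41010, Pow(Function('J')(-14), -1)), Mul(43751, Pow(X, -1))) = Add(Mul(41010, Pow(Mul(4, Pow(-14, 2)), -1)), Mul(43751, Pow(43927, -1))) = Add(Mul(41010, Pow(Mul(4, 196), -1)), Mul(43751, Rational(1, 43927))) = Add(Mul(41010, Pow(784, -1)), Rational(43751, 43927)) = Add(Mul(41010, Rational(1, 784)), Rational(43751, 43927)) = Add(Rational(20505, 392), Rational(43751, 43927)) = Rational(917873527, 17219384)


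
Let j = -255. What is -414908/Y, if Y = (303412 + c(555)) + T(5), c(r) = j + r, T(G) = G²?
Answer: -414908/303737 ≈ -1.3660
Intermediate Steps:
c(r) = -255 + r
Y = 303737 (Y = (303412 + (-255 + 555)) + 5² = (303412 + 300) + 25 = 303712 + 25 = 303737)
-414908/Y = -414908/303737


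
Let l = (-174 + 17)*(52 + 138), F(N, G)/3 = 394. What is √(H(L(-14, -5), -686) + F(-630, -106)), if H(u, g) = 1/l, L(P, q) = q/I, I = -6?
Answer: √1051777729970/29830 ≈ 34.380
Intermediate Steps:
F(N, G) = 1182 (F(N, G) = 3*394 = 1182)
L(P, q) = -q/6 (L(P, q) = q/(-6) = q*(-⅙) = -q/6)
l = -29830 (l = -157*190 = -29830)
H(u, g) = -1/29830 (H(u, g) = 1/(-29830) = -1/29830)
√(H(L(-14, -5), -686) + F(-630, -106)) = √(-1/29830 + 1182) = √(35259059/29830) = √1051777729970/29830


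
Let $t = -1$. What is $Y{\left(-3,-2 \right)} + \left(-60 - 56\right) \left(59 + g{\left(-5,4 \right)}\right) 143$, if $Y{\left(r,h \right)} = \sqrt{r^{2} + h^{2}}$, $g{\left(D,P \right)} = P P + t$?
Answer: $-1227512 + \sqrt{13} \approx -1.2275 \cdot 10^{6}$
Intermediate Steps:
$g{\left(D,P \right)} = -1 + P^{2}$ ($g{\left(D,P \right)} = P P - 1 = P^{2} - 1 = -1 + P^{2}$)
$Y{\left(r,h \right)} = \sqrt{h^{2} + r^{2}}$
$Y{\left(-3,-2 \right)} + \left(-60 - 56\right) \left(59 + g{\left(-5,4 \right)}\right) 143 = \sqrt{\left(-2\right)^{2} + \left(-3\right)^{2}} + \left(-60 - 56\right) \left(59 - \left(1 - 4^{2}\right)\right) 143 = \sqrt{4 + 9} + - 116 \left(59 + \left(-1 + 16\right)\right) 143 = \sqrt{13} + - 116 \left(59 + 15\right) 143 = \sqrt{13} + \left(-116\right) 74 \cdot 143 = \sqrt{13} - 1227512 = -1227512 + \sqrt{13}$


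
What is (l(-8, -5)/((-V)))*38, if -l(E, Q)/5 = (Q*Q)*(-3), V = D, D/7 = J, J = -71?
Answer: 14250/497 ≈ 28.672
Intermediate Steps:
D = -497 (D = 7*(-71) = -497)
V = -497
l(E, Q) = 15*Q**2 (l(E, Q) = -5*Q*Q*(-3) = -5*Q**2*(-3) = -(-15)*Q**2 = 15*Q**2)
(l(-8, -5)/((-V)))*38 = ((15*(-5)**2)/((-1*(-497))))*38 = ((15*25)/497)*38 = (375*(1/497))*38 = (375/497)*38 = 14250/497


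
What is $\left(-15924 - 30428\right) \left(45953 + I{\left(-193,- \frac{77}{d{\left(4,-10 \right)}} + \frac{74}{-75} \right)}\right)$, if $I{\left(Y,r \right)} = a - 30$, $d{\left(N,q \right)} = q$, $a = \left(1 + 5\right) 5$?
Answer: $-2130013456$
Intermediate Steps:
$a = 30$ ($a = 6 \cdot 5 = 30$)
$I{\left(Y,r \right)} = 0$ ($I{\left(Y,r \right)} = 30 - 30 = 0$)
$\left(-15924 - 30428\right) \left(45953 + I{\left(-193,- \frac{77}{d{\left(4,-10 \right)}} + \frac{74}{-75} \right)}\right) = \left(-15924 - 30428\right) \left(45953 + 0\right) = \left(-46352\right) 45953 = -2130013456$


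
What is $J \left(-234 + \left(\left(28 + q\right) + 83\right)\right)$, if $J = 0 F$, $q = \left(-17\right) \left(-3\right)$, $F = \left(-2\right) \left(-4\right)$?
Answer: $0$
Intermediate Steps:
$F = 8$
$q = 51$
$J = 0$ ($J = 0 \cdot 8 = 0$)
$J \left(-234 + \left(\left(28 + q\right) + 83\right)\right) = 0 \left(-234 + \left(\left(28 + 51\right) + 83\right)\right) = 0 \left(-234 + \left(79 + 83\right)\right) = 0 \left(-234 + 162\right) = 0 \left(-72\right) = 0$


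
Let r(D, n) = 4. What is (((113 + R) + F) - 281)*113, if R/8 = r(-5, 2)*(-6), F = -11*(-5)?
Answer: -34465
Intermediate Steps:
F = 55
R = -192 (R = 8*(4*(-6)) = 8*(-24) = -192)
(((113 + R) + F) - 281)*113 = (((113 - 192) + 55) - 281)*113 = ((-79 + 55) - 281)*113 = (-24 - 281)*113 = -305*113 = -34465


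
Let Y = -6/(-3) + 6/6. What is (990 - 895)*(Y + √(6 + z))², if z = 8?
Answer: 2185 + 570*√14 ≈ 4317.7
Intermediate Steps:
Y = 3 (Y = -6*(-⅓) + 6*(⅙) = 2 + 1 = 3)
(990 - 895)*(Y + √(6 + z))² = (990 - 895)*(3 + √(6 + 8))² = 95*(3 + √14)²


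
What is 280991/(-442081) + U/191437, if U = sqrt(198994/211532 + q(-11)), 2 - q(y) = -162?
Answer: -280991/442081 + sqrt(1845100667686)/20247525742 ≈ -0.63554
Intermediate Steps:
q(y) = 164 (q(y) = 2 - 1*(-162) = 2 + 162 = 164)
U = sqrt(1845100667686)/105766 (U = sqrt(198994/211532 + 164) = sqrt(198994*(1/211532) + 164) = sqrt(99497/105766 + 164) = sqrt(17445121/105766) = sqrt(1845100667686)/105766 ≈ 12.843)
280991/(-442081) + U/191437 = 280991/(-442081) + (sqrt(1845100667686)/105766)/191437 = 280991*(-1/442081) + (sqrt(1845100667686)/105766)*(1/191437) = -280991/442081 + sqrt(1845100667686)/20247525742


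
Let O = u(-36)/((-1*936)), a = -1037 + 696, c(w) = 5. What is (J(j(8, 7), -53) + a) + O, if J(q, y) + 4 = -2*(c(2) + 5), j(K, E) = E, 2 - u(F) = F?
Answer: -170839/468 ≈ -365.04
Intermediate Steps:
u(F) = 2 - F
J(q, y) = -24 (J(q, y) = -4 - 2*(5 + 5) = -4 - 2*10 = -4 - 20 = -24)
a = -341
O = -19/468 (O = (2 - 1*(-36))/((-1*936)) = (2 + 36)/(-936) = 38*(-1/936) = -19/468 ≈ -0.040598)
(J(j(8, 7), -53) + a) + O = (-24 - 341) - 19/468 = -365 - 19/468 = -170839/468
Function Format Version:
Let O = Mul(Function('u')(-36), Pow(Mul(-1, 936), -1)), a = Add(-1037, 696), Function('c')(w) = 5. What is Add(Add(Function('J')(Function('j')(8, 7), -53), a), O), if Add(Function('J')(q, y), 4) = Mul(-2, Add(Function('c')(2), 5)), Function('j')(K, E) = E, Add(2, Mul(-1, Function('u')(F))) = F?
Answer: Rational(-170839, 468) ≈ -365.04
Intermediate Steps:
Function('u')(F) = Add(2, Mul(-1, F))
Function('J')(q, y) = -24 (Function('J')(q, y) = Add(-4, Mul(-2, Add(5, 5))) = Add(-4, Mul(-2, 10)) = Add(-4, -20) = -24)
a = -341
O = Rational(-19, 468) (O = Mul(Add(2, Mul(-1, -36)), Pow(Mul(-1, 936), -1)) = Mul(Add(2, 36), Pow(-936, -1)) = Mul(38, Rational(-1, 936)) = Rational(-19, 468) ≈ -0.040598)
Add(Add(Function('J')(Function('j')(8, 7), -53), a), O) = Add(Add(-24, -341), Rational(-19, 468)) = Add(-365, Rational(-19, 468)) = Rational(-170839, 468)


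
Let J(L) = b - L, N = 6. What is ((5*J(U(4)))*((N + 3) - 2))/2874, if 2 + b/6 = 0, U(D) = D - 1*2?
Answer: -245/1437 ≈ -0.17049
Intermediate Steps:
U(D) = -2 + D (U(D) = D - 2 = -2 + D)
b = -12 (b = -12 + 6*0 = -12 + 0 = -12)
J(L) = -12 - L
((5*J(U(4)))*((N + 3) - 2))/2874 = ((5*(-12 - (-2 + 4)))*((6 + 3) - 2))/2874 = ((5*(-12 - 1*2))*(9 - 2))*(1/2874) = ((5*(-12 - 2))*7)*(1/2874) = ((5*(-14))*7)*(1/2874) = -70*7*(1/2874) = -490*1/2874 = -245/1437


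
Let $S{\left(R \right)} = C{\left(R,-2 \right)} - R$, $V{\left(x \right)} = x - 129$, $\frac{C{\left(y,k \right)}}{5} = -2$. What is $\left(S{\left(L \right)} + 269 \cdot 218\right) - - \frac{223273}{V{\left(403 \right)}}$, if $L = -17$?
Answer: $\frac{16293099}{274} \approx 59464.0$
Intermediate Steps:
$C{\left(y,k \right)} = -10$ ($C{\left(y,k \right)} = 5 \left(-2\right) = -10$)
$V{\left(x \right)} = -129 + x$ ($V{\left(x \right)} = x - 129 = -129 + x$)
$S{\left(R \right)} = -10 - R$
$\left(S{\left(L \right)} + 269 \cdot 218\right) - - \frac{223273}{V{\left(403 \right)}} = \left(\left(-10 - -17\right) + 269 \cdot 218\right) - - \frac{223273}{-129 + 403} = \left(\left(-10 + 17\right) + 58642\right) - - \frac{223273}{274} = \left(7 + 58642\right) - \left(-223273\right) \frac{1}{274} = 58649 - - \frac{223273}{274} = 58649 + \frac{223273}{274} = \frac{16293099}{274}$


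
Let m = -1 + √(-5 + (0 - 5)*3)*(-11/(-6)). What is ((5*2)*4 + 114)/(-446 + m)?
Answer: -309771/899443 - 2541*I*√5/899443 ≈ -0.3444 - 0.0063171*I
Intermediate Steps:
m = -1 + 11*I*√5/3 (m = -1 + √(-5 - 5*3)*(-11*(-⅙)) = -1 + √(-5 - 15)*(11/6) = -1 + √(-20)*(11/6) = -1 + (2*I*√5)*(11/6) = -1 + 11*I*√5/3 ≈ -1.0 + 8.1989*I)
((5*2)*4 + 114)/(-446 + m) = ((5*2)*4 + 114)/(-446 + (-1 + 11*I*√5/3)) = (10*4 + 114)/(-447 + 11*I*√5/3) = (40 + 114)/(-447 + 11*I*√5/3) = 154/(-447 + 11*I*√5/3)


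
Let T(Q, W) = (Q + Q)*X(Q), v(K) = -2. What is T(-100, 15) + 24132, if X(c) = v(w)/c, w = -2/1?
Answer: 24128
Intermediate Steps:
w = -2 (w = -2*1 = -2)
X(c) = -2/c
T(Q, W) = -4 (T(Q, W) = (Q + Q)*(-2/Q) = (2*Q)*(-2/Q) = -4)
T(-100, 15) + 24132 = -4 + 24132 = 24128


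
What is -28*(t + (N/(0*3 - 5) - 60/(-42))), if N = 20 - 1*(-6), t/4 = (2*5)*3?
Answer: -16272/5 ≈ -3254.4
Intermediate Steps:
t = 120 (t = 4*((2*5)*3) = 4*(10*3) = 4*30 = 120)
N = 26 (N = 20 + 6 = 26)
-28*(t + (N/(0*3 - 5) - 60/(-42))) = -28*(120 + (26/(0*3 - 5) - 60/(-42))) = -28*(120 + (26/(0 - 5) - 60*(-1/42))) = -28*(120 + (26/(-5) + 10/7)) = -28*(120 + (26*(-1/5) + 10/7)) = -28*(120 + (-26/5 + 10/7)) = -28*(120 - 132/35) = -28*4068/35 = -16272/5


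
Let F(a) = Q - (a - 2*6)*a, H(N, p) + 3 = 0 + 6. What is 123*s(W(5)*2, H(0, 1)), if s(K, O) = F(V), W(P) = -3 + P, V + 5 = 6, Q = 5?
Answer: 1968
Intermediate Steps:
V = 1 (V = -5 + 6 = 1)
H(N, p) = 3 (H(N, p) = -3 + (0 + 6) = -3 + 6 = 3)
F(a) = 5 - a*(-12 + a) (F(a) = 5 - (a - 2*6)*a = 5 - (a - 12)*a = 5 - (-12 + a)*a = 5 - a*(-12 + a))
s(K, O) = 16 (s(K, O) = 5 - 1*1² + 12*1 = 5 - 1*1 + 12 = 5 - 1 + 12 = 16)
123*s(W(5)*2, H(0, 1)) = 123*16 = 1968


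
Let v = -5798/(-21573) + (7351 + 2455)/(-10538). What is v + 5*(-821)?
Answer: -466682925142/113668137 ≈ -4105.7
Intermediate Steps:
v = -75222757/113668137 (v = -5798*(-1/21573) + 9806*(-1/10538) = 5798/21573 - 4903/5269 = -75222757/113668137 ≈ -0.66178)
v + 5*(-821) = -75222757/113668137 + 5*(-821) = -75222757/113668137 - 4105 = -466682925142/113668137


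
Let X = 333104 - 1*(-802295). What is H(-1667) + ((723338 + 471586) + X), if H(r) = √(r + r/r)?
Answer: 2330323 + 7*I*√34 ≈ 2.3303e+6 + 40.817*I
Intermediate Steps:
X = 1135399 (X = 333104 + 802295 = 1135399)
H(r) = √(1 + r) (H(r) = √(r + 1) = √(1 + r))
H(-1667) + ((723338 + 471586) + X) = √(1 - 1667) + ((723338 + 471586) + 1135399) = √(-1666) + (1194924 + 1135399) = 7*I*√34 + 2330323 = 2330323 + 7*I*√34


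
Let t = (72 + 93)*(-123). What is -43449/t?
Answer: 14483/6765 ≈ 2.1409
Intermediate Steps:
t = -20295 (t = 165*(-123) = -20295)
-43449/t = -43449/(-20295) = -43449*(-1/20295) = 14483/6765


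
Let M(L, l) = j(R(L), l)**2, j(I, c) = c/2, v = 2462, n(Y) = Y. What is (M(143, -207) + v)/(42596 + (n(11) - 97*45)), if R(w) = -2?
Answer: 52697/152968 ≈ 0.34450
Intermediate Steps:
j(I, c) = c/2 (j(I, c) = c*(1/2) = c/2)
M(L, l) = l**2/4 (M(L, l) = (l/2)**2 = l**2/4)
(M(143, -207) + v)/(42596 + (n(11) - 97*45)) = ((1/4)*(-207)**2 + 2462)/(42596 + (11 - 97*45)) = ((1/4)*42849 + 2462)/(42596 + (11 - 4365)) = (42849/4 + 2462)/(42596 - 4354) = (52697/4)/38242 = (52697/4)*(1/38242) = 52697/152968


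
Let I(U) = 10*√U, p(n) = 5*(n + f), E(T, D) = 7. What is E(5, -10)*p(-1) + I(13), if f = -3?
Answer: -140 + 10*√13 ≈ -103.94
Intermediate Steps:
p(n) = -15 + 5*n (p(n) = 5*(n - 3) = 5*(-3 + n) = -15 + 5*n)
E(5, -10)*p(-1) + I(13) = 7*(-15 + 5*(-1)) + 10*√13 = 7*(-15 - 5) + 10*√13 = 7*(-20) + 10*√13 = -140 + 10*√13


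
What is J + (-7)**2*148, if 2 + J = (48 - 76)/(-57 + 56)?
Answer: 7278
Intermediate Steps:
J = 26 (J = -2 + (48 - 76)/(-57 + 56) = -2 - 28/(-1) = -2 - 28*(-1) = -2 + 28 = 26)
J + (-7)**2*148 = 26 + (-7)**2*148 = 26 + 49*148 = 26 + 7252 = 7278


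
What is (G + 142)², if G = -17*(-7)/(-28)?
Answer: 303601/16 ≈ 18975.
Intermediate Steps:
G = -17/4 (G = 119*(-1/28) = -17/4 ≈ -4.2500)
(G + 142)² = (-17/4 + 142)² = (551/4)² = 303601/16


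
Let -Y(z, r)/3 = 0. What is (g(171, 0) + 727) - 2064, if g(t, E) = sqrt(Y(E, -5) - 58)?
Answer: -1337 + I*sqrt(58) ≈ -1337.0 + 7.6158*I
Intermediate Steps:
Y(z, r) = 0 (Y(z, r) = -3*0 = 0)
g(t, E) = I*sqrt(58) (g(t, E) = sqrt(0 - 58) = sqrt(-58) = I*sqrt(58))
(g(171, 0) + 727) - 2064 = (I*sqrt(58) + 727) - 2064 = (727 + I*sqrt(58)) - 2064 = -1337 + I*sqrt(58)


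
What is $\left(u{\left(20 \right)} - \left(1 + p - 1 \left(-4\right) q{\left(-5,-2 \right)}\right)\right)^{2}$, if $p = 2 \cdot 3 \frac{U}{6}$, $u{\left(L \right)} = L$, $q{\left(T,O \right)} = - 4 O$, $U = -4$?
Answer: $81$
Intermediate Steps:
$p = -4$ ($p = 2 \cdot 3 \left(- \frac{4}{6}\right) = 6 \left(\left(-4\right) \frac{1}{6}\right) = 6 \left(- \frac{2}{3}\right) = -4$)
$\left(u{\left(20 \right)} - \left(1 + p - 1 \left(-4\right) q{\left(-5,-2 \right)}\right)\right)^{2} = \left(20 + \left(1 \left(-4\right) \left(\left(-4\right) \left(-2\right)\right) - -3\right)\right)^{2} = \left(20 + \left(\left(-4\right) 8 + \left(-1 + 4\right)\right)\right)^{2} = \left(20 + \left(-32 + 3\right)\right)^{2} = \left(20 - 29\right)^{2} = \left(-9\right)^{2} = 81$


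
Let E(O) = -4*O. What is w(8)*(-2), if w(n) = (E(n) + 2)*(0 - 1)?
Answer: -60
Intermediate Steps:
w(n) = -2 + 4*n (w(n) = (-4*n + 2)*(0 - 1) = (2 - 4*n)*(-1) = -2 + 4*n)
w(8)*(-2) = (-2 + 4*8)*(-2) = (-2 + 32)*(-2) = 30*(-2) = -60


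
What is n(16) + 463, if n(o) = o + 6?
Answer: 485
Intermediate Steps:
n(o) = 6 + o
n(16) + 463 = (6 + 16) + 463 = 22 + 463 = 485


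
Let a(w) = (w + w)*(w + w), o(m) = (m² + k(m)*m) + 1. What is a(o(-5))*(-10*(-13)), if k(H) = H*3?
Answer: 5304520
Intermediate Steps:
k(H) = 3*H
o(m) = 1 + 4*m² (o(m) = (m² + (3*m)*m) + 1 = (m² + 3*m²) + 1 = 4*m² + 1 = 1 + 4*m²)
a(w) = 4*w² (a(w) = (2*w)*(2*w) = 4*w²)
a(o(-5))*(-10*(-13)) = (4*(1 + 4*(-5)²)²)*(-10*(-13)) = (4*(1 + 4*25)²)*130 = (4*(1 + 100)²)*130 = (4*101²)*130 = (4*10201)*130 = 40804*130 = 5304520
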